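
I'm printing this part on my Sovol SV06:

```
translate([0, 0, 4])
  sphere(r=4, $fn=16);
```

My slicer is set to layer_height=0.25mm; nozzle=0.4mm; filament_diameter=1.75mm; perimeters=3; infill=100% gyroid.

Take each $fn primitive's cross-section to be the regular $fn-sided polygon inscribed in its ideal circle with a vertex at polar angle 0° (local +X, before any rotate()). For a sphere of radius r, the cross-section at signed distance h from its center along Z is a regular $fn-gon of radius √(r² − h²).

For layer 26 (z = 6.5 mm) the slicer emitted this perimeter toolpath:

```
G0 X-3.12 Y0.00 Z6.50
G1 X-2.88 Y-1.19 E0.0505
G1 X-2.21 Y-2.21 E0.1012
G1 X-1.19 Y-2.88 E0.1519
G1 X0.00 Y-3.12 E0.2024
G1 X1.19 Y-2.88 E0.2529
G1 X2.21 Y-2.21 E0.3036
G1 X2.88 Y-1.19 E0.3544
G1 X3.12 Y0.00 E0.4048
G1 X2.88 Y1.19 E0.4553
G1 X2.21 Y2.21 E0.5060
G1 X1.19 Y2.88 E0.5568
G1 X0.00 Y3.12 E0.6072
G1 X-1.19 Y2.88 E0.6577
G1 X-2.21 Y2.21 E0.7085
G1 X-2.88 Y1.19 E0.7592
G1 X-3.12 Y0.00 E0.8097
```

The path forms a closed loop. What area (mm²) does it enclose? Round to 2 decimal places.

Apply the shoelace formula to the sequence of (X, Y) vertices; enclosed area = 29.79 mm².

29.79 mm²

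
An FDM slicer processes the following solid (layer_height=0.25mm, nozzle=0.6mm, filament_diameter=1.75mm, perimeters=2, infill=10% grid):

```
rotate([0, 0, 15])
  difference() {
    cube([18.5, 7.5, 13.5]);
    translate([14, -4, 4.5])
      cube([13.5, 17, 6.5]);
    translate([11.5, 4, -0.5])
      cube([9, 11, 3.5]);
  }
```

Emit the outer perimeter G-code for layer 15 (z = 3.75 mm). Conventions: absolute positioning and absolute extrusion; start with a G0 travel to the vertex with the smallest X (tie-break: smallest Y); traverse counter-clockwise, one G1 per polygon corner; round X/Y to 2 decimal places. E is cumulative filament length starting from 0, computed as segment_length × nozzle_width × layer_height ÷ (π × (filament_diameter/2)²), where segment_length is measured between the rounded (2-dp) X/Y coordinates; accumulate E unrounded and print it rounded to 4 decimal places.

G0 X-1.94 Y7.24 Z3.75
G1 X0.00 Y0.00 E0.4674
G1 X17.87 Y4.79 E1.6212
G1 X15.93 Y12.03 E2.0886
G1 X-1.94 Y7.24 E3.2424

At z = 3.75 mm: the 18.5×7.5 cube contributes its full rectangle; the cube at (14, -4) is absent (z outside [4.5, 11]); the cube at (11.5, 4) is not intersected at this z (z outside [-0.5, 3]); After the difference (first − rest): none of the subtracted shapes is present at this height, so the 18.5×7.5 cube is unchanged — 1 connected region; (whole slice rotated 15° about Z — lengths, areas and connectivity unchanged). The outline is a single polygon with 4 vertices. Extrusion per mm of travel: 0.6 × 0.25 / (π × 0.875²) = 0.062363. Accumulating E over each segment gives final E = 3.2424.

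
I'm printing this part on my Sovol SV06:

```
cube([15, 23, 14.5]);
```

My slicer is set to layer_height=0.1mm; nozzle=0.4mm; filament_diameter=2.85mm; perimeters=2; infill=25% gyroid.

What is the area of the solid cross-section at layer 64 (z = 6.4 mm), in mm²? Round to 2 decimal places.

345.00 mm²

At z = 6.4 mm: the 15×23 cube contributes its full rectangle (area 345.00 mm²). Overall, the cross-section is a single solid region. Net area = 345.00 mm².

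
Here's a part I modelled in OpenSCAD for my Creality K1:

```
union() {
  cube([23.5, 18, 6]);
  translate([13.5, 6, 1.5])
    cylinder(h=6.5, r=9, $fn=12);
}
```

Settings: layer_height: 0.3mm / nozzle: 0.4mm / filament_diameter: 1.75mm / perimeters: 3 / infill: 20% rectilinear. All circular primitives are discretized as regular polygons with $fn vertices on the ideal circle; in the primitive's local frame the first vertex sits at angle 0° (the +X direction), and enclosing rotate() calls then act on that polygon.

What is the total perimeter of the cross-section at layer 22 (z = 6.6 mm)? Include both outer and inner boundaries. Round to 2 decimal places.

At z = 6.6 mm: the cube is absent (z outside [0, 6]); the cylinder at (13.5, 6): section is a regular 12-gon, circumradius r=9 (perimeter = 2·12·9.000·sin(180°/12) = 55.90 mm); Taking the union: only the r=9 cylinder at (13.5, 6) is present, so the union is just that shape — boundary = 55.90 mm. Overall, the cross-section is a single solid region. Total boundary length (outer) = 55.90 mm.

55.90 mm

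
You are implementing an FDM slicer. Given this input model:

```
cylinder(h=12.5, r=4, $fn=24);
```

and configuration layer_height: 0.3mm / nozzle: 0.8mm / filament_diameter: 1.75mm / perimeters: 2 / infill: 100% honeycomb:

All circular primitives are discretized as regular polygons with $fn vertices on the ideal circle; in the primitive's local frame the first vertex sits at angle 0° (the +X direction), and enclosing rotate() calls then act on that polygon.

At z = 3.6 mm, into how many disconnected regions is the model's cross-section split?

1

At z = 3.6 mm: the cylinder: section is a regular 24-gon, circumradius r=4. The result has 1 disconnected region.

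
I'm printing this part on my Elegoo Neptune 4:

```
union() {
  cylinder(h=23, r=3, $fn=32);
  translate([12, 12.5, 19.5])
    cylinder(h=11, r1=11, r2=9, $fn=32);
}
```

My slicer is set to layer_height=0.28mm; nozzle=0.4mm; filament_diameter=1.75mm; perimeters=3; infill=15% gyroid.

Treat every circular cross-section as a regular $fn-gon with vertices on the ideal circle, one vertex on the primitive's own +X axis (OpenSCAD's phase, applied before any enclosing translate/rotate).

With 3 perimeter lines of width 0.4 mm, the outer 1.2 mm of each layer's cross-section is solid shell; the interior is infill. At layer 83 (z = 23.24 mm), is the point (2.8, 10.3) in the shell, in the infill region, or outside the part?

At z = 23.24 mm: the cylinder is absent (z outside [0, 23]); the cone at (12, 12.5) (r1=11→r2=9) has section circumradius 10.320 here — a regular 32-gon; Combining (union): only the cone at (12, 12.5) is present, so the union is just that shape — 1 connected region. Overall, the cross-section is a single solid region. The nearest boundary edge runs (1.88, 10.49)→(2.47, 8.55); distance from the point to it = 0.83 mm. The point is inside the cross-section, 0.83 mm from the nearest boundary — within the 1.2 mm shell band (3 × 0.4).

shell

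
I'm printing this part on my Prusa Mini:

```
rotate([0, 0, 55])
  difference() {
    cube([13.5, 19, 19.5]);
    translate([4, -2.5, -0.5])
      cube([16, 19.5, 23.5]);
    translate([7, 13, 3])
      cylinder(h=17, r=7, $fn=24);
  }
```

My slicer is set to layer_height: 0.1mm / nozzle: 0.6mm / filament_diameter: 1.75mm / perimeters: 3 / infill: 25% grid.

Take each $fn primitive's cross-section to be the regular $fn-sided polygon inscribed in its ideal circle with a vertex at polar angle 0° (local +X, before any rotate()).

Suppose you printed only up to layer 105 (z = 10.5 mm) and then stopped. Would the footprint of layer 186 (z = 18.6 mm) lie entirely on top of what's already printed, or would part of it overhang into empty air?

Compare the two slices. At z = 10.5: the cube is present — its section is the full 13.5×19 rectangle (area 256.50 mm²); the cube at (4, -2.5) (footprint 16×19.5) is included at this height (area 312.00 mm²); the r=7 cylinder at (7, 13) contributes a regular 24-gon of circumradius 7 (area = (24/2)·7.000²·sin(360°/24) = 152.19 mm²); Subtracting the remaining from the first: starting from the 13.5×19 cube (256.50 mm²), the 16×19.5 cube at (4, -2.5) partially overlaps it — only the 161.50 mm² overlap (of its 312.00 mm²) is removed, clipping the outline; the r=7 cylinder at (7, 13) partially overlaps it — only the 51.12 mm² overlap (of its 152.19 mm²) is removed, clipping the outline — area = 43.88 mm²; (rotated 55° about Z; rotation is an isometry so areas/perimeters/island counts are preserved). At z = 18.6: the 13.5×19 cube contributes its full rectangle (area 256.50 mm²); the cube at (4, -2.5) (footprint 16×19.5) is included at this height (area 312.00 mm²); the r=7 cylinder at (7, 13) gives a regular 24-gon of circumradius 7 (constant along its height) (area = (24/2)·7.000²·sin(360°/24) = 152.19 mm²); Subtracting the remaining from the first: starting from the 13.5×19 cube (256.50 mm²), the 16×19.5 cube at (4, -2.5) partially overlaps it — only the 161.50 mm² overlap (of its 312.00 mm²) is removed, clipping the outline; the r=7 cylinder at (7, 13) partially overlaps it — only the 51.12 mm² overlap (of its 152.19 mm²) is removed, clipping the outline — area = 43.88 mm²; (rotated 55° about Z; rotation is an isometry so areas/perimeters/island counts are preserved). Checking containment: the cross-section at z = 18.6 is a subset of the cross-section at z = 10.5.

entirely on top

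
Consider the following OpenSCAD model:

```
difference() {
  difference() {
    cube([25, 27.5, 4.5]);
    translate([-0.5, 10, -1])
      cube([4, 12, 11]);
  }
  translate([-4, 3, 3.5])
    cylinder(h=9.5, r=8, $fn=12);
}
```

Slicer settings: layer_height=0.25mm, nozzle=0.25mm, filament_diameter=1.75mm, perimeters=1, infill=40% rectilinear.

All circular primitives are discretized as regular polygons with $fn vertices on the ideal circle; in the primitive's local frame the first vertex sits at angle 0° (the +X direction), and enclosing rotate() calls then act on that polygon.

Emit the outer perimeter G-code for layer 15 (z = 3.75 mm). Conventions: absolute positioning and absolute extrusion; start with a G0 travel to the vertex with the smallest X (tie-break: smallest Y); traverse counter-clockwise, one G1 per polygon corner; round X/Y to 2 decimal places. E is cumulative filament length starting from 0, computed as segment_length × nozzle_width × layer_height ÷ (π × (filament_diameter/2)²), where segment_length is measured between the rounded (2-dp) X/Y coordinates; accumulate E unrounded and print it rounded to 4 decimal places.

G0 X0.00 Y9.93 Z3.75
G1 X2.93 Y7.00 E0.1077
G1 X4.00 Y3.00 E0.2153
G1 X3.20 Y0.00 E0.2959
G1 X25.00 Y0.00 E0.8624
G1 X25.00 Y27.50 E1.5770
G1 X0.00 Y27.50 E2.2266
G1 X0.00 Y22.00 E2.3695
G1 X3.50 Y22.00 E2.4604
G1 X3.50 Y10.00 E2.7723
G1 X0.00 Y10.00 E2.8632
G1 X0.00 Y9.93 E2.8650

At z = 3.75 mm: the 25×27.5 cube contributes its full rectangle; the cube at (-0.5, 10) is present — its section is the full 4×12 rectangle; After the difference (first − rest): starting from the 25×27.5 cube, the 4×12 cube at (-0.5, 10) partially overlaps it — only the 42.00 mm² overlap (of its 48.00 mm²) is removed, clipping the outline — 1 connected region; the cylinder at (-4, 3): section is a regular 12-gon, circumradius r=8; Subtracting the remaining from the first: starting from that combined region, the r=8 cylinder at (-4, 3) partially overlaps it — only the 28.94 mm² overlap (of its 192.00 mm²) is removed, clipping the outline — 1 connected region. The outline is a single polygon with 11 vertices. Extrusion per mm of travel: 0.25 × 0.25 / (π × 0.875²) = 0.025984. Accumulating E over each segment gives final E = 2.8650.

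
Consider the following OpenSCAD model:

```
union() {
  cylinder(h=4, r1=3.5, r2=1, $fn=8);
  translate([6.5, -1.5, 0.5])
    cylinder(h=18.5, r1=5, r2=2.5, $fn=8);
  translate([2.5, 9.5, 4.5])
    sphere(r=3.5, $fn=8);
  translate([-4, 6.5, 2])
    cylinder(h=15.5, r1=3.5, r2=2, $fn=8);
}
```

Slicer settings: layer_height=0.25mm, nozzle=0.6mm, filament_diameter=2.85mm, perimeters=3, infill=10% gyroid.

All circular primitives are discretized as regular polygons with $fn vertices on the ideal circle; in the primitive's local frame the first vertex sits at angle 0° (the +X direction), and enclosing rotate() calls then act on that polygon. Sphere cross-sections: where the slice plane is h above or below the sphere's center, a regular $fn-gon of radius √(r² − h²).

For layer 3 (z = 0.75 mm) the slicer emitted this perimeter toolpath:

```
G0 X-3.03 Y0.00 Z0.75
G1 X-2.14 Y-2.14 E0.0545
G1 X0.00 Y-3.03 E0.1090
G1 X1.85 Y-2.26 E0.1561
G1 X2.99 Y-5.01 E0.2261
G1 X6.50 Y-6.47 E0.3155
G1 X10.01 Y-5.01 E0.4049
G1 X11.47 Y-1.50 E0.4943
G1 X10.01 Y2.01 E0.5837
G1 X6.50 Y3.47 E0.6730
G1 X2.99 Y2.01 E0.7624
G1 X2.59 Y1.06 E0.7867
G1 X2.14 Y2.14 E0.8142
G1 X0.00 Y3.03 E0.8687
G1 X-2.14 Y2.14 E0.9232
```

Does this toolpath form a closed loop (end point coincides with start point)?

no

Start point (G0): (-3.03, 0.00). End point (last G1): the path does not return to the start — open.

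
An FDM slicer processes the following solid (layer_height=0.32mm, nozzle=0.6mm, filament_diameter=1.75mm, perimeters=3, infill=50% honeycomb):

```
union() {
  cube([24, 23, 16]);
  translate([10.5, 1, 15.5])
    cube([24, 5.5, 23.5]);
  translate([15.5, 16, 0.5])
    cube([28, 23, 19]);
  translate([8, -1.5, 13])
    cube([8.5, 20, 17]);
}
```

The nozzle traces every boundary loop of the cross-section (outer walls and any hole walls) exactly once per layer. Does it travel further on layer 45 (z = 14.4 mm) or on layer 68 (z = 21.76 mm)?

Layer 45 (z = 14.4): the cube is present — its section is the full 24×23 rectangle (perimeter 94.00 mm); the cube at (10.5, 1) is absent (z outside [15.5, 39]); the cube at (15.5, 16) (footprint 28×23) is included at this height (perimeter 102.00 mm); the 8.5×20 cube at (8, -1.5) contributes its full rectangle (perimeter 57.00 mm); Merging all regions: the regions partially overlap (shared area 216.75 mm²), so the edge portions inside another operand are dropped and the merged outline is re-measured after clipping — boundary = 168.00 mm. So its perimeter = 168.00 mm. Layer 68 (z = 21.76): the cube is absent (z outside [0, 16]); the 24×5.5 cube at (10.5, 1) contributes its full rectangle (perimeter 59.00 mm); the cube at (15.5, 16) is not intersected at this z (z outside [0.5, 19.5]); the cube at (8, -1.5) (footprint 8.5×20) is included at this height (perimeter 57.00 mm); Merging all regions: the regions partially overlap (shared area 33.00 mm²), so the edge portions inside another operand are dropped and the merged outline is re-measured after clipping — boundary = 93.00 mm. So its perimeter = 93.00 mm. Layer 45 is larger (168.00 vs 93.00 mm).

layer 45 (z = 14.4 mm)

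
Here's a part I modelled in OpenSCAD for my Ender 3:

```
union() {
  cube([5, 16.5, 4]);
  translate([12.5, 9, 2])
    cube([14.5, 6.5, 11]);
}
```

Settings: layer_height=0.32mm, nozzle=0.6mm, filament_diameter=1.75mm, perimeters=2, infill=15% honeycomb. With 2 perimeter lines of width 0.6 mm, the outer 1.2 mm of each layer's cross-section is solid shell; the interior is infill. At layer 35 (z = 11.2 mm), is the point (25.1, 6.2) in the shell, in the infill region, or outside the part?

outside

At z = 11.2 mm: the cube is absent (z outside [0, 4]); the 14.5×6.5 cube at (12.5, 9) contributes its full rectangle; Taking the union: only the 14.5×6.5 cube at (12.5, 9) is present, so the union is just that shape — 1 connected region. Overall, the cross-section is a single solid region. The nearest boundary edge runs (12.50, 9.00)→(27.00, 9.00); distance from the point to it = 2.80 mm. The point is not inside any of the regions above, so it lies outside the cross-section (2.80 mm from the nearest boundary).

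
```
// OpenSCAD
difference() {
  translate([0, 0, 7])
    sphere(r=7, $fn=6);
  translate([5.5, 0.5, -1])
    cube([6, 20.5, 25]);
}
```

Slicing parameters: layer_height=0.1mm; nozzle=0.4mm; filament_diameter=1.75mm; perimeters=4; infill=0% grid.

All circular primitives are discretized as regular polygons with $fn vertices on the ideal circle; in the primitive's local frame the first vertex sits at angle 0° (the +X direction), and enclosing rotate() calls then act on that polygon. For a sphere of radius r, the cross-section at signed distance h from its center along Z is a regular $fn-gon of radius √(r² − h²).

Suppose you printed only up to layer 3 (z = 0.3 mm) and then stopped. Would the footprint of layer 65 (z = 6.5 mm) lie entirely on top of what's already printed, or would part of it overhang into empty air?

part overhangs

Compare the two slices. At z = 0.3: the r=7 sphere slices to a regular 6-gon of circumradius 2.027 (√(r²−h²) with h=6.7 from center) (area = (6/2)·2.027²·sin(360°/6) = 10.68 mm²); the 6×20.5 cube at (5.5, 0.5) contributes its full rectangle (area 123.00 mm²); After the difference (first − rest): starting from the r=7 sphere (10.68 mm²), the 6×20.5 cube at (5.5, 0.5) misses the remaining region (no effect) — area = 10.68 mm². At z = 6.5: the r=7 sphere slices to a regular 6-gon of circumradius 6.982 (√(r²−h²) with h=0.5 from center) (area = (6/2)·6.982²·sin(360°/6) = 126.66 mm²); the cube at (5.5, 0.5) (footprint 6×20.5) is included at this height (area 123.00 mm²); After the difference (first − rest): starting from the r=7 sphere (126.66 mm²), the 6×20.5 cube at (5.5, 0.5) partially overlaps it — only the 1.23 mm² overlap (of its 123.00 mm²) is removed, clipping the outline — area = 125.42 mm². Checking containment: at z = 6.5 the cross-section extends beyond the z = 0.3 cross-section by about 114.74 mm².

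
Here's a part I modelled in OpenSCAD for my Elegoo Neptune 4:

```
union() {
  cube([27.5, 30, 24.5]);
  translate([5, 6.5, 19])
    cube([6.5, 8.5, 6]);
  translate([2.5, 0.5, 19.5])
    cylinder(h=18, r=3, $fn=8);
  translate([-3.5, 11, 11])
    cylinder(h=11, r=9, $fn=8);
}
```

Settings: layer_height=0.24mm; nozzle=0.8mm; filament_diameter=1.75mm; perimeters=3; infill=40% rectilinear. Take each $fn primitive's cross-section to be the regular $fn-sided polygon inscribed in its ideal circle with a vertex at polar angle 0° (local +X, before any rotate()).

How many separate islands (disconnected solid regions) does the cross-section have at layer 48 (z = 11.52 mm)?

1

At z = 11.52 mm: the cube is present — its section is the full 27.5×30 rectangle; the cube at (5, 6.5) does not reach this height (z outside [19, 25]); the cylinder at (2.5, 0.5) is not intersected at this z (z outside [19.5, 37.5]); the r=9 cylinder at (-3.5, 11) contributes a regular 8-gon of circumradius 9; Merging all regions: the regions partially overlap (shared area 56.63 mm²), so overlapping operands fuse into one piece — 1 connected region. Overall, the cross-section is a single solid region. Island count = 1.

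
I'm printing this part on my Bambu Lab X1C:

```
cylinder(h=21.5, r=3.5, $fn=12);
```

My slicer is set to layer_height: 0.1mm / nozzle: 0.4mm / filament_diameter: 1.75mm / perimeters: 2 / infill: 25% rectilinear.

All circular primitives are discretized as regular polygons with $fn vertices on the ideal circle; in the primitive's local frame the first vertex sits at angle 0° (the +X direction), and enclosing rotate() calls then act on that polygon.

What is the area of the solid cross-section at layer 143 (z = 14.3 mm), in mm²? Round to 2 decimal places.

At z = 14.3 mm: the r=3.5 cylinder contributes a regular 12-gon of circumradius 3.5 (area = (12/2)·3.500²·sin(360°/12) = 36.75 mm²). Overall, the cross-section is a single solid region. Net area = 36.75 mm².

36.75 mm²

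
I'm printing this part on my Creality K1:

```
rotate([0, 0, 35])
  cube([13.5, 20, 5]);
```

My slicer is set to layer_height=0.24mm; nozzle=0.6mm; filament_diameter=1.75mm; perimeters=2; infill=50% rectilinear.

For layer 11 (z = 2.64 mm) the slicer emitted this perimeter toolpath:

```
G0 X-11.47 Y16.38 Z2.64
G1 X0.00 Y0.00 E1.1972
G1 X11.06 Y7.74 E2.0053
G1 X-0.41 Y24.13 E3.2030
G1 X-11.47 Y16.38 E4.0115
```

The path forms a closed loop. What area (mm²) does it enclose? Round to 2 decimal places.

270.05 mm²

Apply the shoelace formula to the sequence of (X, Y) vertices; enclosed area = 270.05 mm².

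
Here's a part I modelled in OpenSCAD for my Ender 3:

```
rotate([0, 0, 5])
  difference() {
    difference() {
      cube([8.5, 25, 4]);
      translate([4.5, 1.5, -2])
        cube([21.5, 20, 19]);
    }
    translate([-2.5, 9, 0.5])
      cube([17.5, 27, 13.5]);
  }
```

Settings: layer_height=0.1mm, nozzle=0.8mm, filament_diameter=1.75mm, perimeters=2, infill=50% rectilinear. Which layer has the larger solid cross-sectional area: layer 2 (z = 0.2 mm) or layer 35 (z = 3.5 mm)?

layer 2 (z = 0.2 mm)

Layer 2 (z = 0.2): the cube (footprint 8.5×25) is included at this height (area 212.50 mm²); the 21.5×20 cube at (4.5, 1.5) contributes its full rectangle (area 430.00 mm²); Taking the first minus the rest: starting from the 8.5×25 cube (212.50 mm²), the 21.5×20 cube at (4.5, 1.5) partially overlaps it — only the 80.00 mm² overlap (of its 430.00 mm²) is removed, clipping the outline — area = 132.50 mm²; the cube at (-2.5, 9) is absent (z outside [0.5, 14]); Subtracting the remaining from the first: none of the subtracted shapes is present at this height, so the result so far is unchanged — area = 132.50 mm²; (rotated 5° about Z; rotation is an isometry so areas/perimeters/island counts are preserved). So its area = 132.50 mm². Layer 35 (z = 3.5): the 8.5×25 cube contributes its full rectangle (area 212.50 mm²); the cube at (4.5, 1.5) is present — its section is the full 21.5×20 rectangle (area 430.00 mm²); After the difference (first − rest): starting from the 8.5×25 cube (212.50 mm²), the 21.5×20 cube at (4.5, 1.5) partially overlaps it — only the 80.00 mm² overlap (of its 430.00 mm²) is removed, clipping the outline — area = 132.50 mm²; the cube at (-2.5, 9) is present — its section is the full 17.5×27 rectangle (area 472.50 mm²); Subtracting the remaining from the first: starting from the result so far (132.50 mm²), the 17.5×27 cube at (-2.5, 9) partially overlaps it — only the 86.00 mm² overlap (of its 472.50 mm²) is removed, clipping the outline — area = 46.50 mm²; (whole slice rotated 5° about Z — lengths, areas and connectivity unchanged). So its area = 46.50 mm². Layer 2 is larger (132.50 vs 46.50 mm²).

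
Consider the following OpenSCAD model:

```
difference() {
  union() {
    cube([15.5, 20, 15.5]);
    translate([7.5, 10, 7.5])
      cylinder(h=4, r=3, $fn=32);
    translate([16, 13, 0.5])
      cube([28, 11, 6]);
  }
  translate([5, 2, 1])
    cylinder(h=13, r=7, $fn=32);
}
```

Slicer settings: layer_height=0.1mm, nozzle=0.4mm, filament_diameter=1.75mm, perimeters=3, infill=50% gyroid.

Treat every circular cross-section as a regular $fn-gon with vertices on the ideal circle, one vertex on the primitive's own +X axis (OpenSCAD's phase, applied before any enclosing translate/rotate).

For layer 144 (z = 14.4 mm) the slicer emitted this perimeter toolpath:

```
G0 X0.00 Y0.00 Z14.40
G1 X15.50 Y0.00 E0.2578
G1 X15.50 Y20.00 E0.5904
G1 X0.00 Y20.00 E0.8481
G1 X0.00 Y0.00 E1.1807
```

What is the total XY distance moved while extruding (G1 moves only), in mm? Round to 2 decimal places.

71.00 mm

Sum the Euclidean lengths of each G1 segment: total = 71.00 mm.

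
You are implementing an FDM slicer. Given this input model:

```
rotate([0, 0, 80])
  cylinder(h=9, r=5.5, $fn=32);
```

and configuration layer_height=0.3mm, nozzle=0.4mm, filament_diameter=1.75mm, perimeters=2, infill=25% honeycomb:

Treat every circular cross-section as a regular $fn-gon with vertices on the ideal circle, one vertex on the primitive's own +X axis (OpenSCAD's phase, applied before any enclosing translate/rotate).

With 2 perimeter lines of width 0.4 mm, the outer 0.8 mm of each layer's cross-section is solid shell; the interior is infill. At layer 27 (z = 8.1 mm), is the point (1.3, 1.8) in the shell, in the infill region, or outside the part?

infill

At z = 8.1 mm: the r=5.5 cylinder gives a regular 32-gon of circumradius 5.5 (constant along its height); (whole slice rotated 80° about Z — lengths, areas and connectivity unchanged). Overall, the cross-section is a single solid region. Undo the 80° rotation: the query point maps to (1.998, -0.968) in the un-rotated model frame. The nearest boundary edge runs (4.57, -3.06)→(5.08, -2.10); distance from the point to it = 3.25 mm. The point is inside the cross-section and 3.25 mm from the nearest boundary — more than the 0.8 mm shell width (2 × 0.4), so it's in the infill interior.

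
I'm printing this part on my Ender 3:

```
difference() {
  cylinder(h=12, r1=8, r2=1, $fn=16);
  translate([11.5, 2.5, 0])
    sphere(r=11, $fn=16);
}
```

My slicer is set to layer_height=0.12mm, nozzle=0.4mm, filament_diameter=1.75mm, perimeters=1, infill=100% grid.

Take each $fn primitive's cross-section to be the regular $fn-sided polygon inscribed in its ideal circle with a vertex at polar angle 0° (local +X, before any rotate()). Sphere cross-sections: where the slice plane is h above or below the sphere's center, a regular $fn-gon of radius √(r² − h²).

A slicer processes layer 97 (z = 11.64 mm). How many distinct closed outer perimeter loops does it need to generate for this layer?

At z = 11.64 mm: the cone (r1=8→r2=1) has section circumradius 1.210 here — a regular 16-gon; the sphere at (11.5, 2.5) is absent (|z−center|=11.640 > r=11); Taking the first minus the rest: none of the subtracted shapes is present at this height, so the cone is unchanged — 1 connected region. The result has 1 disconnected region.

1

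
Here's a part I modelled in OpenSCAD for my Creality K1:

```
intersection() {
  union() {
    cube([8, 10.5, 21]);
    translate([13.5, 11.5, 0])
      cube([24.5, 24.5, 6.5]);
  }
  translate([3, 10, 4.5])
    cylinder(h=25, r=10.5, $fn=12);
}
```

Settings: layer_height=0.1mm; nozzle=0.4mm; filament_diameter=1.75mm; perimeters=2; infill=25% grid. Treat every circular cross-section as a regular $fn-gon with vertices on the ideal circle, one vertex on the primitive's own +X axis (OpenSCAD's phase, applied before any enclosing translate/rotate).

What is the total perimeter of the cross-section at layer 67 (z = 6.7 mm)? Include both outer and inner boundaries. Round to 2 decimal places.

At z = 6.7 mm: the 8×10.5 cube contributes its full rectangle (perimeter 37.00 mm); the cube at (13.5, 11.5) is not intersected at this z (z outside [0, 6.5]); Merging all regions: only the 8×10.5 cube is present, so the union is just that shape — boundary = 37.00 mm; the r=10.5 cylinder at (3, 10) contributes a regular 12-gon of circumradius 10.5 (perimeter = 2·12·10.500·sin(180°/12) = 65.22 mm); After intersecting: the r=10.5 cylinder at (3, 10) partially overlaps that combined region; clipping to the common part keeps 82.51 mm² — boundary = 36.01 mm. Overall, the cross-section is a single solid region. Total boundary length (outer) = 36.01 mm.

36.01 mm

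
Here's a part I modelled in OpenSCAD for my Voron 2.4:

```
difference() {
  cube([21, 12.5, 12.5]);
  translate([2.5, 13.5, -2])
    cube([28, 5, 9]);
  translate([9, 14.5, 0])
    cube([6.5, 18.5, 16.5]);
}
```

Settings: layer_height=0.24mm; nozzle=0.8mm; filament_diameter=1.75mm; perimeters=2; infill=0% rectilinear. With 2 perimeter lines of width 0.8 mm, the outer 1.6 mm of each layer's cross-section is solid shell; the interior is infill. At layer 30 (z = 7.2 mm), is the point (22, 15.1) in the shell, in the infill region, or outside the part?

outside

At z = 7.2 mm: the cube (footprint 21×12.5) is included at this height; the cube at (2.5, 13.5) is absent (z outside [-2, 7]); the cube at (9, 14.5) (footprint 6.5×18.5) is included at this height; Subtracting the remaining from the first: starting from the 21×12.5 cube, the 6.5×18.5 cube at (9, 14.5) misses the remaining region (no effect) — 1 connected region. Overall, the cross-section is a single solid region. The nearest boundary edge runs (0.00, 12.50)→(21.00, 12.50); distance from the point to it = 2.79 mm. The point is not inside any of the regions above, so it lies outside the cross-section (2.79 mm from the nearest boundary).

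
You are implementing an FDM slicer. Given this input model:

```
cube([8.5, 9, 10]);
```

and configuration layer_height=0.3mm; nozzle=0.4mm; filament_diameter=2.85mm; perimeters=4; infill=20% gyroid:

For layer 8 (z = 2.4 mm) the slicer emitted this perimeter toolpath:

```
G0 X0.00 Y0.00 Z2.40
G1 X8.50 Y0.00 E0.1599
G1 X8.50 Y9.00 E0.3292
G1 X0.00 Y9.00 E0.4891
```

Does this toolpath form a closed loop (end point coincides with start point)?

Start point (G0): (0.00, 0.00). End point (last G1): the path does not return to the start — open.

no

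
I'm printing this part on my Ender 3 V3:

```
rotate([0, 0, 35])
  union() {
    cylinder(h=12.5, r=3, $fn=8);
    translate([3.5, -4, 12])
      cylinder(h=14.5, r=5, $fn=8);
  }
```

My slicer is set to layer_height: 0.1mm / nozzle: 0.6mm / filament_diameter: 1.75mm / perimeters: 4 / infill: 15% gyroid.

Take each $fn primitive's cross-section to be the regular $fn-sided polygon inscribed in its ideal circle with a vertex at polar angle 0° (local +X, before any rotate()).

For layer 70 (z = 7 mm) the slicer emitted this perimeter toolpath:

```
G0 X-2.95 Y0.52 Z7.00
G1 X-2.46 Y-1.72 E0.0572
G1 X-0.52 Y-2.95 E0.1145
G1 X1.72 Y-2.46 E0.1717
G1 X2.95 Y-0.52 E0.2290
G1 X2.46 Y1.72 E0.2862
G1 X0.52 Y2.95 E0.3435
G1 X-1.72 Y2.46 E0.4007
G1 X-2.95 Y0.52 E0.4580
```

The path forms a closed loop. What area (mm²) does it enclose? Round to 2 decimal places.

25.43 mm²

Apply the shoelace formula to the sequence of (X, Y) vertices; enclosed area = 25.43 mm².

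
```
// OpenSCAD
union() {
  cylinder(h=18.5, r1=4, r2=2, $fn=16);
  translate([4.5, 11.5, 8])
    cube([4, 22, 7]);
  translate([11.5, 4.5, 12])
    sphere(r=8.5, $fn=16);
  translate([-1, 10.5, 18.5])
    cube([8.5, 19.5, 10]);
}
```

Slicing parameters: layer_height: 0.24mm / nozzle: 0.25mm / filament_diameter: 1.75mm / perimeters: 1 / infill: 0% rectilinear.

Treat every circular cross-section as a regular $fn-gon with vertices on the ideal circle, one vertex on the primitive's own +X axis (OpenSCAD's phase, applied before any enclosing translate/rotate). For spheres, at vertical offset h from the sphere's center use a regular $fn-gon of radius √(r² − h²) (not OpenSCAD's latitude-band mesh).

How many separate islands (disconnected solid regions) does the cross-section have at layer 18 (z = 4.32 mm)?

At z = 4.32 mm: the cone (r1=4→r2=2) has section circumradius 3.533 here — a regular 16-gon; the cube at (4.5, 11.5) is absent (z outside [8, 15]); the r=8.5 sphere at (11.5, 4.5) slices to a regular 16-gon of circumradius 3.642 (√(r²−h²) with h=7.68 from center); the cube at (-1, 10.5) is absent (z outside [18.5, 28.5]); Merging all regions: the 2 present regions are separate (no shared area or edge), so areas and boundary lengths simply add and each stays a separate island — 2 connected regions. Overall, the cross-section has 2 separate islands. Island count = 2.

2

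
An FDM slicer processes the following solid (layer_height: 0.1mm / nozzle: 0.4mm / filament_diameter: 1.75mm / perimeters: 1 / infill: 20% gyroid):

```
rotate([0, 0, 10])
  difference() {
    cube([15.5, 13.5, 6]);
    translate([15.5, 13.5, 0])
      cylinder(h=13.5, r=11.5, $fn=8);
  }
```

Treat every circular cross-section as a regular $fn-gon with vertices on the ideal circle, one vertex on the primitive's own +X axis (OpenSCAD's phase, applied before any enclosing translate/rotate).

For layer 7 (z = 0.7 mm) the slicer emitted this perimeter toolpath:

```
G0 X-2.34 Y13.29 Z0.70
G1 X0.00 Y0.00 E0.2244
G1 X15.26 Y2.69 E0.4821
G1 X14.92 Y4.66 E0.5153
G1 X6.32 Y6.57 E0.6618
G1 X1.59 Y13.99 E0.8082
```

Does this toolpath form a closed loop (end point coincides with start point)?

no

Start point (G0): (-2.34, 13.29). End point (last G1): the path does not return to the start — open.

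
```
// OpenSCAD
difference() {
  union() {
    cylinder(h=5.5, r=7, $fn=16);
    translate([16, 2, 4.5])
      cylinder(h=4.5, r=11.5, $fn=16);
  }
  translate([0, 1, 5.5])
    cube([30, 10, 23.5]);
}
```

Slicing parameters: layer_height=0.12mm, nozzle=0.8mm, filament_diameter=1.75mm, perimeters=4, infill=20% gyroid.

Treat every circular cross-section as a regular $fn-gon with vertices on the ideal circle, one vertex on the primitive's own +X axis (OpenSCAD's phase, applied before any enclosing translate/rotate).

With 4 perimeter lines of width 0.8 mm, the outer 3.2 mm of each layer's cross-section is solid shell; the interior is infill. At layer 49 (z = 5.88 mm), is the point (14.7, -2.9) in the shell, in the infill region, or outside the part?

At z = 5.88 mm: the cylinder does not reach this height (z outside [0, 5.5]); the r=11.5 cylinder at (16, 2) contributes a regular 16-gon of circumradius 11.5; Merging all regions: only the r=11.5 cylinder at (16, 2) is present, so the union is just that shape — 1 connected region; the cube at (0, 1) (footprint 30×10) is included at this height; After the difference (first − rest): starting from that combined region, the 30×10 cube at (0, 1) partially overlaps it — only the 203.14 mm² overlap (of its 300.00 mm²) is removed, clipping the outline — 2 connected regions. Overall, the cross-section has 2 separate islands. The nearest boundary edge runs (4.70, 1.00)→(27.30, 1.00); distance from the point to it = 3.90 mm. (Shell/infill is judged within the island containing the point — the largest one.) The point is inside the cross-section and 3.90 mm from the nearest boundary — more than the 3.2 mm shell width (4 × 0.8), so it's in the infill interior.

infill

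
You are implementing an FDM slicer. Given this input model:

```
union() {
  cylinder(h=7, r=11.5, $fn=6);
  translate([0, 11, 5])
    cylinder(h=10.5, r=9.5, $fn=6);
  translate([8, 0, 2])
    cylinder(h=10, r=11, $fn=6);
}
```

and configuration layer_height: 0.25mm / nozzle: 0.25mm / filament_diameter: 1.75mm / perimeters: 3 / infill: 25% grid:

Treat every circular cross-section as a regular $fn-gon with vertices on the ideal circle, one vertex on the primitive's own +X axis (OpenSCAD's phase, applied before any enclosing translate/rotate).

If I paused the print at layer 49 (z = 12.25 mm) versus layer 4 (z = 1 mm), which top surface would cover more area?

layer 4 (z = 1 mm)

Layer 49 (z = 12.25): the cylinder is not intersected at this z (z outside [0, 7]); the r=9.5 cylinder at (0, 11) contributes a regular 6-gon of circumradius 9.5 (area = (6/2)·9.500²·sin(360°/6) = 234.48 mm²); the cylinder at (8, 0) is not intersected at this z (z outside [2, 12]); Merging all regions: only the r=9.5 cylinder at (0, 11) is present, so the union is just that shape — area = 234.48 mm². So its area = 234.48 mm². Layer 4 (z = 1): the r=11.5 cylinder contributes a regular 6-gon of circumradius 11.5 (area = (6/2)·11.500²·sin(360°/6) = 343.60 mm²); the cylinder at (0, 11) is not intersected at this z (z outside [5, 15.5]); the cylinder at (8, 0) is not intersected at this z (z outside [2, 12]); Taking the union: only the r=11.5 cylinder is present, so the union is just that shape — area = 343.60 mm². So its area = 343.60 mm². Layer 4 is larger (343.60 vs 234.48 mm²).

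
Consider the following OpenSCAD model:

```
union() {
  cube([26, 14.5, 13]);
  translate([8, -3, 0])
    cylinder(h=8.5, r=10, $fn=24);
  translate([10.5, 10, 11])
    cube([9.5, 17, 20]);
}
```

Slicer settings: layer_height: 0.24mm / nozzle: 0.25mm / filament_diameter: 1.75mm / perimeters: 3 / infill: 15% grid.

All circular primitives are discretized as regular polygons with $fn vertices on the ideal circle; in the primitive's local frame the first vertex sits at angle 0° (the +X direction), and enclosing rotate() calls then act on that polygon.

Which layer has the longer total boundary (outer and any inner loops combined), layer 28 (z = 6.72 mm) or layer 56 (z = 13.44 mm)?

Layer 28 (z = 6.72): the cube (footprint 26×14.5) is included at this height (perimeter 81.00 mm); the r=10 cylinder at (8, -3) gives a regular 24-gon of circumradius 10 (constant along its height) (perimeter = 2·24·10.000·sin(180°/24) = 62.65 mm); the cube at (10.5, 10) does not reach this height (z outside [11, 31]); Combining (union): the regions partially overlap (shared area 94.09 mm²), so the edge portions inside another operand are dropped and the merged outline is re-measured after clipping — boundary = 101.34 mm. So its perimeter = 101.34 mm. Layer 56 (z = 13.44): the cube does not reach this height (z outside [0, 13]); the cylinder at (8, -3) is not intersected at this z (z outside [0, 8.5]); the 9.5×17 cube at (10.5, 10) contributes its full rectangle (perimeter 53.00 mm); Merging all regions: only the 9.5×17 cube at (10.5, 10) is present, so the union is just that shape — boundary = 53.00 mm. So its perimeter = 53.00 mm. Layer 28 is larger (101.34 vs 53.00 mm).

layer 28 (z = 6.72 mm)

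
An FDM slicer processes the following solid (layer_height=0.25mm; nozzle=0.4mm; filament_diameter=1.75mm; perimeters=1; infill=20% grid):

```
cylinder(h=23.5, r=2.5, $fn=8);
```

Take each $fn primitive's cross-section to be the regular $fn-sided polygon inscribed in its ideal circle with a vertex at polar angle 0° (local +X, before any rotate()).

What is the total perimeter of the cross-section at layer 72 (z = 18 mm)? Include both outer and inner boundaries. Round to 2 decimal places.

15.31 mm

At z = 18 mm: the r=2.5 cylinder gives a regular 8-gon of circumradius 2.5 (constant along its height) (perimeter = 2·8·2.500·sin(180°/8) = 15.31 mm). Overall, the cross-section is a single solid region. Total boundary length (outer) = 15.31 mm.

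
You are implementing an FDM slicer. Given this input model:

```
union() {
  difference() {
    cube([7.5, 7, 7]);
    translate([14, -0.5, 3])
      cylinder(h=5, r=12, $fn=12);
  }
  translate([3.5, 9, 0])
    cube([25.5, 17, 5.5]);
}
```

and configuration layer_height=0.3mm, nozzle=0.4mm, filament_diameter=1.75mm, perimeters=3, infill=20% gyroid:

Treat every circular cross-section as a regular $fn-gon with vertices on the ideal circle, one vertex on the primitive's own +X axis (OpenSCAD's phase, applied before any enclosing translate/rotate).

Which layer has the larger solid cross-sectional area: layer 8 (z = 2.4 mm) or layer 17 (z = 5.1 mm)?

layer 8 (z = 2.4 mm)

Layer 8 (z = 2.4): the 7.5×7 cube contributes its full rectangle (area 52.50 mm²); the cylinder at (14, -0.5) is absent (z outside [3, 8]); Subtracting the remaining from the first: none of the subtracted shapes is present at this height, so the 7.5×7 cube is unchanged — area = 52.50 mm²; the 25.5×17 cube at (3.5, 9) contributes its full rectangle (area 433.50 mm²); Combining (union): the 2 present regions are separate (no shared area or edge), so areas and boundary lengths simply add and each stays a separate island — area = 486.00 mm². So its area = 486.00 mm². Layer 17 (z = 5.1): the cube (footprint 7.5×7) is included at this height (area 52.50 mm²); the cylinder at (14, -0.5): section is a regular 12-gon, circumradius r=12 (area = (12/2)·12.000²·sin(360°/12) = 432.00 mm²); Subtracting the remaining from the first: starting from the 7.5×7 cube (52.50 mm²), the r=12 cylinder at (14, -0.5) partially overlaps it — only the 30.17 mm² overlap (of its 432.00 mm²) is removed, clipping the outline — area = 22.33 mm²; the cube at (3.5, 9) (footprint 25.5×17) is included at this height (area 433.50 mm²); Merging all regions: the 2 present regions are separate (no shared area or edge), so areas and boundary lengths simply add and each stays a separate island — area = 455.83 mm². So its area = 455.83 mm². Layer 8 is larger (486.00 vs 455.83 mm²).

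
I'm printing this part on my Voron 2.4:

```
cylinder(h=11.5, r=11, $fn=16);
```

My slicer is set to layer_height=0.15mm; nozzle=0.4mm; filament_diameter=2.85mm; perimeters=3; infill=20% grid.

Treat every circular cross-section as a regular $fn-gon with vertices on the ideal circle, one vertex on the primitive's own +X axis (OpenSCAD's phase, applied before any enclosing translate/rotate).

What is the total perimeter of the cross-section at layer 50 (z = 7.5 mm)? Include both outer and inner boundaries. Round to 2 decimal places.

At z = 7.5 mm: the r=11 cylinder contributes a regular 16-gon of circumradius 11 (perimeter = 2·16·11.000·sin(180°/16) = 68.67 mm). Overall, the cross-section is a single solid region. Total boundary length (outer) = 68.67 mm.

68.67 mm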